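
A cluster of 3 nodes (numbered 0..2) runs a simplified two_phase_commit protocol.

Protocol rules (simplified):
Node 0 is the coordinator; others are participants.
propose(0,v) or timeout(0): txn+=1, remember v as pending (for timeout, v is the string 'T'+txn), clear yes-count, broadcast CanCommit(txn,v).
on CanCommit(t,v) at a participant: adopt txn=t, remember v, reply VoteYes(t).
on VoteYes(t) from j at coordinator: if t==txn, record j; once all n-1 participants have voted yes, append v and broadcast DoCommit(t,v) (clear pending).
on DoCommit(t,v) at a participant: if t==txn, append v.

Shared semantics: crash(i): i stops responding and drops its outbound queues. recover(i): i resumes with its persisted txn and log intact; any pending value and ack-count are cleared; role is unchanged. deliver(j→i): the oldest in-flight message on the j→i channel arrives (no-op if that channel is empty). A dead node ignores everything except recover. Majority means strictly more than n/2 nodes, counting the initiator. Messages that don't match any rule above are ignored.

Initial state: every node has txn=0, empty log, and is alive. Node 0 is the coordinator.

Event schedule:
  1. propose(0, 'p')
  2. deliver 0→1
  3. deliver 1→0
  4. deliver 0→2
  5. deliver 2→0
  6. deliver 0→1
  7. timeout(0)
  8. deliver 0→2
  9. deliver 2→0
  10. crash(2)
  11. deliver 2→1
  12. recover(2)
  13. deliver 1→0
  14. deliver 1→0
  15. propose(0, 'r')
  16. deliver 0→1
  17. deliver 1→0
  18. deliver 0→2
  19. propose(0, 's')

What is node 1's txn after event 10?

1. propose(0,'p'):  <0:coor t1 ->
2. deliver 0→1:  <1:part t1 ->
3. deliver 1→0:  nop
4. deliver 0→2:  <2:part t1 ->
5. deliver 2→0:  <0:coor t1 p>
6. deliver 0→1:  <1:part t1 p>
7. timeout(0):  <0:coor t2 p>
8. deliver 0→2:  <2:part t1 p>
9. deliver 2→0:  nop
10. crash(2):  <2:✗part t1 p>

1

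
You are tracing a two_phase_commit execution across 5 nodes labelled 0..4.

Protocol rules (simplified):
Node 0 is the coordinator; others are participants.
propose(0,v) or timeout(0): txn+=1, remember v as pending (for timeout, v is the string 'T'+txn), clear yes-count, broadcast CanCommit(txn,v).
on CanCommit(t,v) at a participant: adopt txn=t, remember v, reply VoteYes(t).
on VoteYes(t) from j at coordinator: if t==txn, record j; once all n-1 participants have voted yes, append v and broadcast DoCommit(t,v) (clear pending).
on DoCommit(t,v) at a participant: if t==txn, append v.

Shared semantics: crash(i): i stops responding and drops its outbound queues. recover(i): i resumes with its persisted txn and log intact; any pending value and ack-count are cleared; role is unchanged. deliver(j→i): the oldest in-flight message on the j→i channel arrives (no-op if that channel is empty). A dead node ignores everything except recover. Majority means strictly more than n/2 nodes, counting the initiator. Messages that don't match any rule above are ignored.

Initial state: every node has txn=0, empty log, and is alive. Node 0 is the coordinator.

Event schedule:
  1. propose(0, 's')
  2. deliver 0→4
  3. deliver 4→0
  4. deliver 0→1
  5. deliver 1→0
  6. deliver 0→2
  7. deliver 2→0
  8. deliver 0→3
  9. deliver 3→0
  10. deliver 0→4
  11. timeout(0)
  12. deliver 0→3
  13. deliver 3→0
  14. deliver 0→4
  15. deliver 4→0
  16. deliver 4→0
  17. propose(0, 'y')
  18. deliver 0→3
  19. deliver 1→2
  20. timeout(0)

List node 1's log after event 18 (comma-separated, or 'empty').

empty

1. propose(0,'s'):  <0:coor t1 ->
2. deliver 0→4:  <4:part t1 ->
3. deliver 4→0:  nop
4. deliver 0→1:  <1:part t1 ->
5. deliver 1→0:  nop
6. deliver 0→2:  <2:part t1 ->
7. deliver 2→0:  nop
8. deliver 0→3:  <3:part t1 ->
9. deliver 3→0:  <0:coor t1 s>
10. deliver 0→4:  <4:part t1 s>
11. timeout(0):  <0:coor t2 s>
12. deliver 0→3:  <3:part t1 s>
13. deliver 3→0:  nop
14. deliver 0→4:  <4:part t2 s>
15. deliver 4→0:  nop
16. deliver 4→0:  nop
17. propose(0,'y'):  <0:coor t3 s>
18. deliver 0→3:  <3:part t2 s>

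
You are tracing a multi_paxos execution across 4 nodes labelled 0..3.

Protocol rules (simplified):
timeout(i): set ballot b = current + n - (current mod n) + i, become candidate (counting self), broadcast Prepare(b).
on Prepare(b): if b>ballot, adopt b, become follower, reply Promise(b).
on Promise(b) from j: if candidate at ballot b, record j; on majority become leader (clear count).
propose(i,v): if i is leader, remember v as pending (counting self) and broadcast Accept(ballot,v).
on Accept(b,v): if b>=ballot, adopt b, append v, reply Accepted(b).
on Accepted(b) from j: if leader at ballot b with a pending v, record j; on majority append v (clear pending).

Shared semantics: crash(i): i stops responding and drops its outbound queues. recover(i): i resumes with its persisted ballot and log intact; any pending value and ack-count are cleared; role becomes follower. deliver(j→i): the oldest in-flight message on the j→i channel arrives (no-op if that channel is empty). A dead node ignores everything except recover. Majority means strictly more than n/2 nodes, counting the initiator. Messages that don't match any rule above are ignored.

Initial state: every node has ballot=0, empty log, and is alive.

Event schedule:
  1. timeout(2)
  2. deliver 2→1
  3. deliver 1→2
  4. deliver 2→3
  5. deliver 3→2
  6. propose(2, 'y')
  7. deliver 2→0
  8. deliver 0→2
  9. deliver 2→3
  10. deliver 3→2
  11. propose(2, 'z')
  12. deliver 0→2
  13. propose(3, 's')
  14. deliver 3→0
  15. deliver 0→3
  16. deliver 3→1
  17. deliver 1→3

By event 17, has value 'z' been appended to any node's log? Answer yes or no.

e1 timeout(2): 2[cand,b=6,-]
e2 deliver 2→1: 1[foll,b=6,-]
e3 deliver 1→2: ·
e4 deliver 2→3: 3[foll,b=6,-]
e5 deliver 3→2: 2[lead,b=6,-]
e6 propose(2,'y'): ·
e7 deliver 2→0: 0[foll,b=6,-]
e8 deliver 0→2: ·
e9 deliver 2→3: 3[foll,b=6,y]
e10 deliver 3→2: ·
e11 propose(2,'z'): ·
e12 deliver 0→2: ·
e13 propose(3,'s'): ·
e14 deliver 3→0: ·
e15 deliver 0→3: ·
e16 deliver 3→1: ·
e17 deliver 1→3: ·

no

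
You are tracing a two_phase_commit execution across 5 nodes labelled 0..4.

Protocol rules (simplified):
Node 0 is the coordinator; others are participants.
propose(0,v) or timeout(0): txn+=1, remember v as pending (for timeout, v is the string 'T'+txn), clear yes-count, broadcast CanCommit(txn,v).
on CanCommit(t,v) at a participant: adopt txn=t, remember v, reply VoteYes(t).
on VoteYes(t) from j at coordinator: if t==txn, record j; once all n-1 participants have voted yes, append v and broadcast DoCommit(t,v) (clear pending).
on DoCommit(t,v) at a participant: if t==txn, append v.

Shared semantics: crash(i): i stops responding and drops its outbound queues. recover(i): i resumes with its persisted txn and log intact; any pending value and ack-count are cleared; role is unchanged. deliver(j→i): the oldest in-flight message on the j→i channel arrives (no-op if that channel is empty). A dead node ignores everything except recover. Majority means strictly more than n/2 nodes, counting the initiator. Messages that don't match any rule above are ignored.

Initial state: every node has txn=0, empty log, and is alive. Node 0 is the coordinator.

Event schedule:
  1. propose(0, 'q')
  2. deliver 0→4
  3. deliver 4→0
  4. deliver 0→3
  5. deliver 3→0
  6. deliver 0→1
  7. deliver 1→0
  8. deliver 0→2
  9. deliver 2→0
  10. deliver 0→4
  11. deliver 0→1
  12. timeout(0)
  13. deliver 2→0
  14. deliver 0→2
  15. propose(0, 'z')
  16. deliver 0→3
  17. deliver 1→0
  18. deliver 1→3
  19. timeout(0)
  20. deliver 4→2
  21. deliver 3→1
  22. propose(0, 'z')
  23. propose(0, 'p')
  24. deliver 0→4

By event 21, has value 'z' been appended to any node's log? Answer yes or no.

after 1 — propose(0,'q'): n0:coor/t1/[-]
after 2 — deliver 0→4: n4:part/t1/[-]
after 3 — deliver 4→0: ·
after 4 — deliver 0→3: n3:part/t1/[-]
after 5 — deliver 3→0: ·
after 6 — deliver 0→1: n1:part/t1/[-]
after 7 — deliver 1→0: ·
after 8 — deliver 0→2: n2:part/t1/[-]
after 9 — deliver 2→0: n0:coor/t1/[q]
after 10 — deliver 0→4: n4:part/t1/[q]
after 11 — deliver 0→1: n1:part/t1/[q]
after 12 — timeout(0): n0:coor/t2/[q]
after 13 — deliver 2→0: ·
after 14 — deliver 0→2: n2:part/t1/[q]
after 15 — propose(0,'z'): n0:coor/t3/[q]
after 16 — deliver 0→3: n3:part/t1/[q]
after 17 — deliver 1→0: ·
after 18 — deliver 1→3: ·
after 19 — timeout(0): n0:coor/t4/[q]
after 20 — deliver 4→2: ·
after 21 — deliver 3→1: ·

no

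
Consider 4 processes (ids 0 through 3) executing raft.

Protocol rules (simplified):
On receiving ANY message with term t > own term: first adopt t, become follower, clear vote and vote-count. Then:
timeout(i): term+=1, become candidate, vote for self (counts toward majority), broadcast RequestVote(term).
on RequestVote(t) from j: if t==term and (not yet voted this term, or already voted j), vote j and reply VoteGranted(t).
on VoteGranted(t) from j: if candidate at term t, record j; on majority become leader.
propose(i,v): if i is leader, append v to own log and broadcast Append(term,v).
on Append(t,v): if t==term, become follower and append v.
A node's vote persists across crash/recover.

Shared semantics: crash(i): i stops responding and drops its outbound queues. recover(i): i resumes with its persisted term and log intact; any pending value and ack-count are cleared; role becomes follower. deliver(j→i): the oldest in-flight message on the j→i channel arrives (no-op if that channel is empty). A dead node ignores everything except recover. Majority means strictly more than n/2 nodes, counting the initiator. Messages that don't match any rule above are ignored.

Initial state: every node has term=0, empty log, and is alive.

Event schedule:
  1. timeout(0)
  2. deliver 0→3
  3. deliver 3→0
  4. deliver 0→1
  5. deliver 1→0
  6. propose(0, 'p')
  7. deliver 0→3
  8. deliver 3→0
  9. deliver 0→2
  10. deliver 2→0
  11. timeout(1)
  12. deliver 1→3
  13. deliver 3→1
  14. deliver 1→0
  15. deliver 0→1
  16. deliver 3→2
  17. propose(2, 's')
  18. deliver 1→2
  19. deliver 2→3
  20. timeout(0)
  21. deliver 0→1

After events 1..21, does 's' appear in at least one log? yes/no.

[1] timeout(0) → N0(cand t1 [-])
[2] deliver 0→3 → N3(foll t1 [-])
[3] deliver 3→0 → ∅
[4] deliver 0→1 → N1(foll t1 [-])
[5] deliver 1→0 → N0(lead t1 [-])
[6] propose(0,'p') → N0(lead t1 [p])
[7] deliver 0→3 → N3(foll t1 [p])
[8] deliver 3→0 → ∅
[9] deliver 0→2 → N2(foll t1 [-])
[10] deliver 2→0 → ∅
[11] timeout(1) → N1(cand t2 [-])
[12] deliver 1→3 → N3(foll t2 [p])
[13] deliver 3→1 → ∅
[14] deliver 1→0 → N0(foll t2 [p])
[15] deliver 0→1 → ∅
[16] deliver 3→2 → ∅
[17] propose(2,'s') → ∅
[18] deliver 1→2 → N2(foll t2 [-])
[19] deliver 2→3 → ∅
[20] timeout(0) → N0(cand t3 [p])
[21] deliver 0→1 → N1(lead t2 [-])

no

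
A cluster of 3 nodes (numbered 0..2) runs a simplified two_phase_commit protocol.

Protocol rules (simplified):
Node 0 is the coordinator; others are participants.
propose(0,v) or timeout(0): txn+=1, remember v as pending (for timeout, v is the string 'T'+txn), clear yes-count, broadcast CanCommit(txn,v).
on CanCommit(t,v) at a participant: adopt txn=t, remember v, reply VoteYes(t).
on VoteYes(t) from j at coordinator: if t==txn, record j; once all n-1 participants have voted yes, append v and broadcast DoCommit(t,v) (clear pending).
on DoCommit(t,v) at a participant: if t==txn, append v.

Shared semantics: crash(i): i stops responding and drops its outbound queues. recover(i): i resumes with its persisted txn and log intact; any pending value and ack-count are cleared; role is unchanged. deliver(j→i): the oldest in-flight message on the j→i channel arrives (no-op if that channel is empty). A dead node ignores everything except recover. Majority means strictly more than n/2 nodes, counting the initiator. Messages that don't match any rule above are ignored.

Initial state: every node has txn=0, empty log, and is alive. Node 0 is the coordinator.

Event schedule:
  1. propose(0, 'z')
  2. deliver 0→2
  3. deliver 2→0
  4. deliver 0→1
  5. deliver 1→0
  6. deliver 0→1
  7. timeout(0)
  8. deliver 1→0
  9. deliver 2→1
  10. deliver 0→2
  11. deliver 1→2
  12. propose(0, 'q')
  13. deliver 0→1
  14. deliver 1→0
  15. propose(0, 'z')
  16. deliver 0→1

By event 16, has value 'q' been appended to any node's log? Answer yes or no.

e1 propose(0,'z'): 0[coor,t=1,-]
e2 deliver 0→2: 2[part,t=1,-]
e3 deliver 2→0: ·
e4 deliver 0→1: 1[part,t=1,-]
e5 deliver 1→0: 0[coor,t=1,z]
e6 deliver 0→1: 1[part,t=1,z]
e7 timeout(0): 0[coor,t=2,z]
e8 deliver 1→0: ·
e9 deliver 2→1: ·
e10 deliver 0→2: 2[part,t=1,z]
e11 deliver 1→2: ·
e12 propose(0,'q'): 0[coor,t=3,z]
e13 deliver 0→1: 1[part,t=2,z]
e14 deliver 1→0: ·
e15 propose(0,'z'): 0[coor,t=4,z]
e16 deliver 0→1: 1[part,t=3,z]

no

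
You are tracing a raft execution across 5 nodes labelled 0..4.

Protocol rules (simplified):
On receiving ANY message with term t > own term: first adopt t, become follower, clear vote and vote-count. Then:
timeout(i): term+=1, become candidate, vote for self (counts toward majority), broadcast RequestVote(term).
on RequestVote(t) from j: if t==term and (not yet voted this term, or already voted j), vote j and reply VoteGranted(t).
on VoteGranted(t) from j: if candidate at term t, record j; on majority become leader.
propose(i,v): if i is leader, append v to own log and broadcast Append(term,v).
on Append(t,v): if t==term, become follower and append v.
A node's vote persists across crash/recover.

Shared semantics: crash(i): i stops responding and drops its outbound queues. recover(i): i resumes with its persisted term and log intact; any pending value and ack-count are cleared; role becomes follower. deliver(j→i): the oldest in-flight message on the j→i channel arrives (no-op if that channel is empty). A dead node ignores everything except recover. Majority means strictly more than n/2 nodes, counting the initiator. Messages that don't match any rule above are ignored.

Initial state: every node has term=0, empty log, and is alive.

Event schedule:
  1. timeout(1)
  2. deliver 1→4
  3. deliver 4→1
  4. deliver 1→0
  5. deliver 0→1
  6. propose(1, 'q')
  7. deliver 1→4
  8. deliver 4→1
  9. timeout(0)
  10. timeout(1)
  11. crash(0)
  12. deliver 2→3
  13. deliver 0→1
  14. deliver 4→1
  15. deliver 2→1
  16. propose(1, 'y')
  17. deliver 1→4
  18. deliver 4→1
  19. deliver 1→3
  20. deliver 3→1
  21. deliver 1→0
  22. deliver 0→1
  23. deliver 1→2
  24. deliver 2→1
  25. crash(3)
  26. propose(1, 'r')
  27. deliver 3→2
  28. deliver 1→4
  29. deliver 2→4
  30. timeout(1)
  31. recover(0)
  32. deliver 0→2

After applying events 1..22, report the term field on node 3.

1

[1] timeout(1) → N1(cand t1 [-])
[2] deliver 1→4 → N4(foll t1 [-])
[3] deliver 4→1 → ∅
[4] deliver 1→0 → N0(foll t1 [-])
[5] deliver 0→1 → N1(lead t1 [-])
[6] propose(1,'q') → N1(lead t1 [q])
[7] deliver 1→4 → N4(foll t1 [q])
[8] deliver 4→1 → ∅
[9] timeout(0) → N0(cand t2 [-])
[10] timeout(1) → N1(cand t2 [q])
[11] crash(0) → N0(✗cand t2 [-])
[12] deliver 2→3 → ∅
[13] deliver 0→1 → ∅
[14] deliver 4→1 → ∅
[15] deliver 2→1 → ∅
[16] propose(1,'y') → ∅
[17] deliver 1→4 → N4(foll t2 [q])
[18] deliver 4→1 → ∅
[19] deliver 1→3 → N3(foll t1 [-])
[20] deliver 3→1 → ∅
[21] deliver 1→0 → ∅
[22] deliver 0→1 → ∅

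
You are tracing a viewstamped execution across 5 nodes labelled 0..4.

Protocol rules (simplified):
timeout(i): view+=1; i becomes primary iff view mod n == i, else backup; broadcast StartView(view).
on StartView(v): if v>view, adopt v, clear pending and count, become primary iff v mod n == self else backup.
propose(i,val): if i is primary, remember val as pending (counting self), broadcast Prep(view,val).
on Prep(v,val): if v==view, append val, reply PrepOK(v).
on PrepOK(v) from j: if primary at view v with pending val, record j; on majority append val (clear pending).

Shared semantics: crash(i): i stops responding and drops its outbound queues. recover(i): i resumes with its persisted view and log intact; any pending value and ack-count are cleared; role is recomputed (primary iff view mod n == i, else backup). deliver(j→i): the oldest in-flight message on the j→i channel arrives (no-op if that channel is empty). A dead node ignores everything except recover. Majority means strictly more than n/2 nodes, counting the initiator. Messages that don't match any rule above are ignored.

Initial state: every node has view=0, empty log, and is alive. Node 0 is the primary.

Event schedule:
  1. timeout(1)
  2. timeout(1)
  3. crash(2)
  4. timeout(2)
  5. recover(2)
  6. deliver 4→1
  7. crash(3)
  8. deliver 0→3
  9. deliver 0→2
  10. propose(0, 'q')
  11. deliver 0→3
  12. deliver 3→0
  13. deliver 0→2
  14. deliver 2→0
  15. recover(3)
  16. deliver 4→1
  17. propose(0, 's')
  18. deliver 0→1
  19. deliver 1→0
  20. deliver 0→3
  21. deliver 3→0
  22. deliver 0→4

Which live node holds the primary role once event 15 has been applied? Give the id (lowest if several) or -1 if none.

1. timeout(1):  <1:prim v1 ->
2. timeout(1):  <1:back v2 ->
3. crash(2):  <2:✗back v0 ->
4. timeout(2):  nop
5. recover(2):  <2:back v0 ->
6. deliver 4→1:  nop
7. crash(3):  <3:✗back v0 ->
8. deliver 0→3:  nop
9. deliver 0→2:  nop
10. propose(0,'q'):  nop
11. deliver 0→3:  nop
12. deliver 3→0:  nop
13. deliver 0→2:  <2:back v0 q>
14. deliver 2→0:  nop
15. recover(3):  <3:back v0 ->

0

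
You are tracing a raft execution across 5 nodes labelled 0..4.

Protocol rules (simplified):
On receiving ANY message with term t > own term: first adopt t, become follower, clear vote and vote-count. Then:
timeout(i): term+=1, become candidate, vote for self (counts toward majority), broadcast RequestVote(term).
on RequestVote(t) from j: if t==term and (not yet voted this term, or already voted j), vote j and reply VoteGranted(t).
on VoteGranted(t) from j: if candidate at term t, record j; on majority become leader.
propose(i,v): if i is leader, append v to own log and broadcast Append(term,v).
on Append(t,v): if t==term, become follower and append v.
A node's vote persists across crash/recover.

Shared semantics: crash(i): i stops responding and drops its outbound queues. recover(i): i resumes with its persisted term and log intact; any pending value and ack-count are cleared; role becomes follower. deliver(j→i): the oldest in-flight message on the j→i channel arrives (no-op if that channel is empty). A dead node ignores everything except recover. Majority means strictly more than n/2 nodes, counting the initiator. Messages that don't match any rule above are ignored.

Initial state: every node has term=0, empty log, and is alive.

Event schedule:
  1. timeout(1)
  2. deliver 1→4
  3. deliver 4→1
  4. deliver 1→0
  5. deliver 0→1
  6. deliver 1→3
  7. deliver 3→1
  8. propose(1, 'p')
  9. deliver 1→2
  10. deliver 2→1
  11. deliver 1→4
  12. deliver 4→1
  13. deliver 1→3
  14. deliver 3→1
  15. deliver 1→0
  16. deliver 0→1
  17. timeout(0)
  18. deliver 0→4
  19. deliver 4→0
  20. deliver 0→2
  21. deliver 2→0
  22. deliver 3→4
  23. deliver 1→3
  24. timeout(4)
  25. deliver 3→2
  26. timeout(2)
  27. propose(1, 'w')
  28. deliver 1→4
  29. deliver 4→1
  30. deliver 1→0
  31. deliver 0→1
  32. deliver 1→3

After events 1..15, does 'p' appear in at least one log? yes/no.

yes

step 1 timeout(1): 1={cand,t=1,log=-}
step 2 deliver 1→4: 4={foll,t=1,log=-}
step 3 deliver 4→1: —
step 4 deliver 1→0: 0={foll,t=1,log=-}
step 5 deliver 0→1: 1={lead,t=1,log=-}
step 6 deliver 1→3: 3={foll,t=1,log=-}
step 7 deliver 3→1: —
step 8 propose(1,'p'): 1={lead,t=1,log=p}
step 9 deliver 1→2: 2={foll,t=1,log=-}
step 10 deliver 2→1: —
step 11 deliver 1→4: 4={foll,t=1,log=p}
step 12 deliver 4→1: —
step 13 deliver 1→3: 3={foll,t=1,log=p}
step 14 deliver 3→1: —
step 15 deliver 1→0: 0={foll,t=1,log=p}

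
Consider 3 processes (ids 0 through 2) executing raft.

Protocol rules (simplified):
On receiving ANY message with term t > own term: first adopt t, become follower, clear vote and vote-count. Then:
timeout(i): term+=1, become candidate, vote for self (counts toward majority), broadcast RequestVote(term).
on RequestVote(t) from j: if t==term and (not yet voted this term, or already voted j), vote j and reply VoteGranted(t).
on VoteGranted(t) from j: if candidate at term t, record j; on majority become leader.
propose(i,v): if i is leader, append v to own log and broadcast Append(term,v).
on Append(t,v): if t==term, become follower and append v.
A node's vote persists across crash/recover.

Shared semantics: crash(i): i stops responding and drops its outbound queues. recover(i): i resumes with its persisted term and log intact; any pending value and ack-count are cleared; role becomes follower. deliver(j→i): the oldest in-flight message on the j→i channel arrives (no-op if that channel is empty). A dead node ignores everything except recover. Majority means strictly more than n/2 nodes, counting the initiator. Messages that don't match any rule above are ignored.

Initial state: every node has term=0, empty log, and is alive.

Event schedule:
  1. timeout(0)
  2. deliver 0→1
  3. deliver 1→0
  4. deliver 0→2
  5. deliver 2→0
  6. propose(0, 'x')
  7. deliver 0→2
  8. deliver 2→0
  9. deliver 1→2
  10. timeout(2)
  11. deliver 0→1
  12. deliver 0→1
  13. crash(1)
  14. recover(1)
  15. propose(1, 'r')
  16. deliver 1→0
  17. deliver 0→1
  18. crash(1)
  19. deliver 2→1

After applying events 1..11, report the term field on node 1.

1. timeout(0):  <0:cand t1 ->
2. deliver 0→1:  <1:foll t1 ->
3. deliver 1→0:  <0:lead t1 ->
4. deliver 0→2:  <2:foll t1 ->
5. deliver 2→0:  nop
6. propose(0,'x'):  <0:lead t1 x>
7. deliver 0→2:  <2:foll t1 x>
8. deliver 2→0:  nop
9. deliver 1→2:  nop
10. timeout(2):  <2:cand t2 x>
11. deliver 0→1:  <1:foll t1 x>

1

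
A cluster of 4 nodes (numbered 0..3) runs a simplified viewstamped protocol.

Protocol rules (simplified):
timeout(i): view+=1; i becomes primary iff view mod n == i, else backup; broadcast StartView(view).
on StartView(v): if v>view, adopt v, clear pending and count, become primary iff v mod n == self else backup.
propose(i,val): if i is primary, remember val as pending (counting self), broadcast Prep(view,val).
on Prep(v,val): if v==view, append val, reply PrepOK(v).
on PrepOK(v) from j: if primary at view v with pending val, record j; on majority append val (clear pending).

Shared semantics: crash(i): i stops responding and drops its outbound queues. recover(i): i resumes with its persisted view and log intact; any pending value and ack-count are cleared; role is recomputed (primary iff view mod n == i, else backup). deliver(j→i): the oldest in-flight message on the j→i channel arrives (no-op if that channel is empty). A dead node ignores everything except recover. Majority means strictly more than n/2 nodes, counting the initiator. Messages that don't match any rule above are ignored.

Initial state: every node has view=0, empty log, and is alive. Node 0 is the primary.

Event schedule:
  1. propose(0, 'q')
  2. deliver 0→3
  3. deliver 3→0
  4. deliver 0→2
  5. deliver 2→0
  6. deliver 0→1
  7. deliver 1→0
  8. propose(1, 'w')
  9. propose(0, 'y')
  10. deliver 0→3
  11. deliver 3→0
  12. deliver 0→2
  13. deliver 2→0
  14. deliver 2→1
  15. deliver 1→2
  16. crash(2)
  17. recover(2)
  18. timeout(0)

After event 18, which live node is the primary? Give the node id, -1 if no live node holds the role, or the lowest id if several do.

after 1 — propose(0,'q'): ·
after 2 — deliver 0→3: n3:back/v0/[q]
after 3 — deliver 3→0: ·
after 4 — deliver 0→2: n2:back/v0/[q]
after 5 — deliver 2→0: n0:prim/v0/[q]
after 6 — deliver 0→1: n1:back/v0/[q]
after 7 — deliver 1→0: ·
after 8 — propose(1,'w'): ·
after 9 — propose(0,'y'): ·
after 10 — deliver 0→3: n3:back/v0/[q,y]
after 11 — deliver 3→0: ·
after 12 — deliver 0→2: n2:back/v0/[q,y]
after 13 — deliver 2→0: n0:prim/v0/[q,y]
after 14 — deliver 2→1: ·
after 15 — deliver 1→2: ·
after 16 — crash(2): n2:✗back/v0/[q,y]
after 17 — recover(2): n2:back/v0/[q,y]
after 18 — timeout(0): n0:back/v1/[q,y]

-1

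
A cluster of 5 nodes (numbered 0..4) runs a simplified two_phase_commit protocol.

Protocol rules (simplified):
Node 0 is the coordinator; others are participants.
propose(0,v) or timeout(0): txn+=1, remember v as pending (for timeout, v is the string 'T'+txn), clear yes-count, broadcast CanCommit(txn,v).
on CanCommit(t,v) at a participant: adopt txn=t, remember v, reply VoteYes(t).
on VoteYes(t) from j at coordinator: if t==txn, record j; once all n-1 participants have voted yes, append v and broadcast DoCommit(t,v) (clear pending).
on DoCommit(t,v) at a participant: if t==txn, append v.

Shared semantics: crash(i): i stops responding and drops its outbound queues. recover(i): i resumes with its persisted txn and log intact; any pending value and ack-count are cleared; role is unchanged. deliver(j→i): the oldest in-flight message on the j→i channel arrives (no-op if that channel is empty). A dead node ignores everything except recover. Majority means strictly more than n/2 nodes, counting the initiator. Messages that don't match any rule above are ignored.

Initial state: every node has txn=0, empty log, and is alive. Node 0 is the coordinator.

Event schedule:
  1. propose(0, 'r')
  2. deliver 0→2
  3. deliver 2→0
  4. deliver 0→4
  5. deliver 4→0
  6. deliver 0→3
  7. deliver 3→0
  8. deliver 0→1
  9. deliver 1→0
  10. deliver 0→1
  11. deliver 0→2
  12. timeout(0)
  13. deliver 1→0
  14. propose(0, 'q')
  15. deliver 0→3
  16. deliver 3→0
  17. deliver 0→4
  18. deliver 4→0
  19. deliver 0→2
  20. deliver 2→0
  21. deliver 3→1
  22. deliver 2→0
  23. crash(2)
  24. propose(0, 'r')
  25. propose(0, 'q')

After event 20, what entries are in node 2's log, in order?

e1 propose(0,'r'): 0[coor,t=1,-]
e2 deliver 0→2: 2[part,t=1,-]
e3 deliver 2→0: ·
e4 deliver 0→4: 4[part,t=1,-]
e5 deliver 4→0: ·
e6 deliver 0→3: 3[part,t=1,-]
e7 deliver 3→0: ·
e8 deliver 0→1: 1[part,t=1,-]
e9 deliver 1→0: 0[coor,t=1,r]
e10 deliver 0→1: 1[part,t=1,r]
e11 deliver 0→2: 2[part,t=1,r]
e12 timeout(0): 0[coor,t=2,r]
e13 deliver 1→0: ·
e14 propose(0,'q'): 0[coor,t=3,r]
e15 deliver 0→3: 3[part,t=1,r]
e16 deliver 3→0: ·
e17 deliver 0→4: 4[part,t=1,r]
e18 deliver 4→0: ·
e19 deliver 0→2: 2[part,t=2,r]
e20 deliver 2→0: ·

r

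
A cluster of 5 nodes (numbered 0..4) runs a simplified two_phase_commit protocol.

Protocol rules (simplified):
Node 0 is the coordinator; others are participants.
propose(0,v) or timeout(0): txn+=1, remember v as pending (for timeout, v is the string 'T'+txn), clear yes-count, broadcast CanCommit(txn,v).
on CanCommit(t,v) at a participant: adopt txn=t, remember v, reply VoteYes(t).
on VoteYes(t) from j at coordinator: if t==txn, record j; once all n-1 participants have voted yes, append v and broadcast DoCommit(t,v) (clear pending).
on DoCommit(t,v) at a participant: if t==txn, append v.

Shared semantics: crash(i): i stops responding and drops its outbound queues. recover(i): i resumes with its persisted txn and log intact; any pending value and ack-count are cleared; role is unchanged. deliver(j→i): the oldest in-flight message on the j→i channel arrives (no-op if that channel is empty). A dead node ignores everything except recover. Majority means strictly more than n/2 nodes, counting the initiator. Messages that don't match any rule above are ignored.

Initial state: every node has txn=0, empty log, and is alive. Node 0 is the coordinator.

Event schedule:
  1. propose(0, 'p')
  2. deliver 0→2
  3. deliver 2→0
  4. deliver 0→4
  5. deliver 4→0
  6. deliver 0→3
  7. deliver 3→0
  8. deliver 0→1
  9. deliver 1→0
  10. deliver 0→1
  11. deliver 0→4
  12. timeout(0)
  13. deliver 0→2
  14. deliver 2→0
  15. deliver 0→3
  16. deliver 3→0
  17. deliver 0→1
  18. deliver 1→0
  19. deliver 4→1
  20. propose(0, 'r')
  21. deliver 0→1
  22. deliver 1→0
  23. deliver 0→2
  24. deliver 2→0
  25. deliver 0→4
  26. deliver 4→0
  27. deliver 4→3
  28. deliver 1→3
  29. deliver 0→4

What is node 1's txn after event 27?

3

1. propose(0,'p'):  <0:coor t1 ->
2. deliver 0→2:  <2:part t1 ->
3. deliver 2→0:  nop
4. deliver 0→4:  <4:part t1 ->
5. deliver 4→0:  nop
6. deliver 0→3:  <3:part t1 ->
7. deliver 3→0:  nop
8. deliver 0→1:  <1:part t1 ->
9. deliver 1→0:  <0:coor t1 p>
10. deliver 0→1:  <1:part t1 p>
11. deliver 0→4:  <4:part t1 p>
12. timeout(0):  <0:coor t2 p>
13. deliver 0→2:  <2:part t1 p>
14. deliver 2→0:  nop
15. deliver 0→3:  <3:part t1 p>
16. deliver 3→0:  nop
17. deliver 0→1:  <1:part t2 p>
18. deliver 1→0:  nop
19. deliver 4→1:  nop
20. propose(0,'r'):  <0:coor t3 p>
21. deliver 0→1:  <1:part t3 p>
22. deliver 1→0:  nop
23. deliver 0→2:  <2:part t2 p>
24. deliver 2→0:  nop
25. deliver 0→4:  <4:part t2 p>
26. deliver 4→0:  nop
27. deliver 4→3:  nop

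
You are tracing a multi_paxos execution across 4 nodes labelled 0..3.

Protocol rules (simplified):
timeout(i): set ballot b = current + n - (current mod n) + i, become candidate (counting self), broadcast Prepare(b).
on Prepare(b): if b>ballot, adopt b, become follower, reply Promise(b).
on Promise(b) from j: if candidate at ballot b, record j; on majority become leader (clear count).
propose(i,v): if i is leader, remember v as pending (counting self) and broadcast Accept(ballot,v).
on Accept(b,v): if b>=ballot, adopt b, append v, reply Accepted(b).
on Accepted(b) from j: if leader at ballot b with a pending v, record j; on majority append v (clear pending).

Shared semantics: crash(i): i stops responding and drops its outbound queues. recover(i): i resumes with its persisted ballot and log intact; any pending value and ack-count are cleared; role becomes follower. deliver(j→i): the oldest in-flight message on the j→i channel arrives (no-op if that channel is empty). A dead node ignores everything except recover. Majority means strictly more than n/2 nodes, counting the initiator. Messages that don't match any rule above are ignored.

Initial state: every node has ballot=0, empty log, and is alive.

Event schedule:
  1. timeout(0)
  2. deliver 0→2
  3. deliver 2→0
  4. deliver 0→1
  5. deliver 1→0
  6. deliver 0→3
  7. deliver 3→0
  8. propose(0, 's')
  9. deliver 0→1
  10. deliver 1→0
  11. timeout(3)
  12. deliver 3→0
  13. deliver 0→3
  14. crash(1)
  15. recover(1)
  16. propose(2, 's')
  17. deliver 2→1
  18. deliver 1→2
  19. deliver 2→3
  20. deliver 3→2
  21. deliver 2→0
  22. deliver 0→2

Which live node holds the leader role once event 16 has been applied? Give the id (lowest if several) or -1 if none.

e1 timeout(0): 0[cand,b=4,-]
e2 deliver 0→2: 2[foll,b=4,-]
e3 deliver 2→0: ·
e4 deliver 0→1: 1[foll,b=4,-]
e5 deliver 1→0: 0[lead,b=4,-]
e6 deliver 0→3: 3[foll,b=4,-]
e7 deliver 3→0: ·
e8 propose(0,'s'): ·
e9 deliver 0→1: 1[foll,b=4,s]
e10 deliver 1→0: ·
e11 timeout(3): 3[cand,b=11,-]
e12 deliver 3→0: 0[foll,b=11,-]
e13 deliver 0→3: ·
e14 crash(1): 1[✗foll,b=4,s]
e15 recover(1): 1[foll,b=4,s]
e16 propose(2,'s'): ·

-1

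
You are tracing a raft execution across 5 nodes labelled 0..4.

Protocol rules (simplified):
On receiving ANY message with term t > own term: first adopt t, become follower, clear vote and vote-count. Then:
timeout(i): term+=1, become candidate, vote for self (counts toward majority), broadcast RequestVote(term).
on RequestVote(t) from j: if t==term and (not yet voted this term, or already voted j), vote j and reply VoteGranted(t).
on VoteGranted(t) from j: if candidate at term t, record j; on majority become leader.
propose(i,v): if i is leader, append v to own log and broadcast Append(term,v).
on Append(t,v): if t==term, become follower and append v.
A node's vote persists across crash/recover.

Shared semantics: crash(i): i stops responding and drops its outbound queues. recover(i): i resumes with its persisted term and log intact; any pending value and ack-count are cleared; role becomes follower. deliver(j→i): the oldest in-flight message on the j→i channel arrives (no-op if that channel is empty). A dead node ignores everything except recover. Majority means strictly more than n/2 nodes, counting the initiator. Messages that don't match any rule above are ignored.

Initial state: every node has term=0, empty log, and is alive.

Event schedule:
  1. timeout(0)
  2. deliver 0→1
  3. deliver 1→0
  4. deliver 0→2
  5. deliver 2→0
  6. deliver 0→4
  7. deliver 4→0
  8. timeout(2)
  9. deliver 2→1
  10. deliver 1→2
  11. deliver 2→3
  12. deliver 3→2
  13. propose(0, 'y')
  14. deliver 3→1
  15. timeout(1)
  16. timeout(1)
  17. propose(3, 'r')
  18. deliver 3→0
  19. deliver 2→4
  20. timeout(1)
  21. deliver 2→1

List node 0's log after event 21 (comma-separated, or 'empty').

[1] timeout(0) → N0(cand t1 [-])
[2] deliver 0→1 → N1(foll t1 [-])
[3] deliver 1→0 → ∅
[4] deliver 0→2 → N2(foll t1 [-])
[5] deliver 2→0 → N0(lead t1 [-])
[6] deliver 0→4 → N4(foll t1 [-])
[7] deliver 4→0 → ∅
[8] timeout(2) → N2(cand t2 [-])
[9] deliver 2→1 → N1(foll t2 [-])
[10] deliver 1→2 → ∅
[11] deliver 2→3 → N3(foll t2 [-])
[12] deliver 3→2 → N2(lead t2 [-])
[13] propose(0,'y') → N0(lead t1 [y])
[14] deliver 3→1 → ∅
[15] timeout(1) → N1(cand t3 [-])
[16] timeout(1) → N1(cand t4 [-])
[17] propose(3,'r') → ∅
[18] deliver 3→0 → ∅
[19] deliver 2→4 → N4(foll t2 [-])
[20] timeout(1) → N1(cand t5 [-])
[21] deliver 2→1 → ∅

y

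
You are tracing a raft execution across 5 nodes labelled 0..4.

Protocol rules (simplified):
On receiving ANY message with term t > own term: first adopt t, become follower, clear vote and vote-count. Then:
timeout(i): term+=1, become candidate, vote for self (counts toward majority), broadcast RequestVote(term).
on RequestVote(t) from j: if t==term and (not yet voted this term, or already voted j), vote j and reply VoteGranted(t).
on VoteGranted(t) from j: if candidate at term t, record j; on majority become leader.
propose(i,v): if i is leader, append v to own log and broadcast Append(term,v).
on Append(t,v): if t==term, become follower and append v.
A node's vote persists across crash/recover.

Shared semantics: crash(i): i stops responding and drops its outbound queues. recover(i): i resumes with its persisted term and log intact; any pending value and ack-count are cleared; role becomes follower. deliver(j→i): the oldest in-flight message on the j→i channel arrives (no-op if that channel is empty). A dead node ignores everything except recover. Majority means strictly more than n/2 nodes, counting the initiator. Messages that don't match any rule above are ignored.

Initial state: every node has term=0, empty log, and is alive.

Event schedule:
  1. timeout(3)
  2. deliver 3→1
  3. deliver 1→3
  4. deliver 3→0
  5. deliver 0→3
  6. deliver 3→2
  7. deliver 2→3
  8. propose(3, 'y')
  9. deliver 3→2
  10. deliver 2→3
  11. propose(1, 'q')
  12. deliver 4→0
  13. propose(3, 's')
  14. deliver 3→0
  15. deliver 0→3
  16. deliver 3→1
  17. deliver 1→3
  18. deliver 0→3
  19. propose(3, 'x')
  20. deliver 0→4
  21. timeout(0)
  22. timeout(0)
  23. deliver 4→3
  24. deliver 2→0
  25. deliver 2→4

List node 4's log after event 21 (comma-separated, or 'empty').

[1] timeout(3) → N3(cand t1 [-])
[2] deliver 3→1 → N1(foll t1 [-])
[3] deliver 1→3 → ∅
[4] deliver 3→0 → N0(foll t1 [-])
[5] deliver 0→3 → N3(lead t1 [-])
[6] deliver 3→2 → N2(foll t1 [-])
[7] deliver 2→3 → ∅
[8] propose(3,'y') → N3(lead t1 [y])
[9] deliver 3→2 → N2(foll t1 [y])
[10] deliver 2→3 → ∅
[11] propose(1,'q') → ∅
[12] deliver 4→0 → ∅
[13] propose(3,'s') → N3(lead t1 [y,s])
[14] deliver 3→0 → N0(foll t1 [y])
[15] deliver 0→3 → ∅
[16] deliver 3→1 → N1(foll t1 [y])
[17] deliver 1→3 → ∅
[18] deliver 0→3 → ∅
[19] propose(3,'x') → N3(lead t1 [y,s,x])
[20] deliver 0→4 → ∅
[21] timeout(0) → N0(cand t2 [y])

empty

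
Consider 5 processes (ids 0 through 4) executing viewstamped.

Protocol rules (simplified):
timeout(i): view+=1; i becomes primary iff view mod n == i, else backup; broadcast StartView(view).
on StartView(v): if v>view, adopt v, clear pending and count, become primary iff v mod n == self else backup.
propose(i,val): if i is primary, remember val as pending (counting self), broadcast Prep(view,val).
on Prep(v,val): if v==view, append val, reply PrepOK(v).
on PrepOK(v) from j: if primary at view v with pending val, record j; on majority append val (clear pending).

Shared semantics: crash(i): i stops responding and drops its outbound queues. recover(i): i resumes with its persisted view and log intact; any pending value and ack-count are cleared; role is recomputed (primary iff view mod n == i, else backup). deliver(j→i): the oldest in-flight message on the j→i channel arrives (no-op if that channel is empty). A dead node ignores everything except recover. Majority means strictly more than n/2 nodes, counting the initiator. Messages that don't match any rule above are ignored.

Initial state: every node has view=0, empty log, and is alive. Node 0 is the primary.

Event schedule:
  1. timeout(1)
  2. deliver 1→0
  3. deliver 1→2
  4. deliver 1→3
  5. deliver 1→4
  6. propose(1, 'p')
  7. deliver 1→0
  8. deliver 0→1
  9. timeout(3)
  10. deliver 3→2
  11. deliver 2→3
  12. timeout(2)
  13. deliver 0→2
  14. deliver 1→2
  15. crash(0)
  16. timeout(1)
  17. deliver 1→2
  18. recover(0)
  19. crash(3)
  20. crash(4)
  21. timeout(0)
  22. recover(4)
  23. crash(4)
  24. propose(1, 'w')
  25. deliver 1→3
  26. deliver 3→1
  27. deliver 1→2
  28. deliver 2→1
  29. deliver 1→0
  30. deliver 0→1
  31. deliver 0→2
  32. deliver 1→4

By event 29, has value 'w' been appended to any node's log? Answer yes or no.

no

1. timeout(1):  <1:prim v1 ->
2. deliver 1→0:  <0:back v1 ->
3. deliver 1→2:  <2:back v1 ->
4. deliver 1→3:  <3:back v1 ->
5. deliver 1→4:  <4:back v1 ->
6. propose(1,'p'):  nop
7. deliver 1→0:  <0:back v1 p>
8. deliver 0→1:  nop
9. timeout(3):  <3:back v2 ->
10. deliver 3→2:  <2:prim v2 ->
11. deliver 2→3:  nop
12. timeout(2):  <2:back v3 ->
13. deliver 0→2:  nop
14. deliver 1→2:  nop
15. crash(0):  <0:✗back v1 p>
16. timeout(1):  <1:back v2 ->
17. deliver 1→2:  nop
18. recover(0):  <0:back v1 p>
19. crash(3):  <3:✗back v2 ->
20. crash(4):  <4:✗back v1 ->
21. timeout(0):  <0:back v2 p>
22. recover(4):  <4:back v1 ->
23. crash(4):  <4:✗back v1 ->
24. propose(1,'w'):  nop
25. deliver 1→3:  nop
26. deliver 3→1:  nop
27. deliver 1→2:  nop
28. deliver 2→1:  <1:back v3 ->
29. deliver 1→0:  nop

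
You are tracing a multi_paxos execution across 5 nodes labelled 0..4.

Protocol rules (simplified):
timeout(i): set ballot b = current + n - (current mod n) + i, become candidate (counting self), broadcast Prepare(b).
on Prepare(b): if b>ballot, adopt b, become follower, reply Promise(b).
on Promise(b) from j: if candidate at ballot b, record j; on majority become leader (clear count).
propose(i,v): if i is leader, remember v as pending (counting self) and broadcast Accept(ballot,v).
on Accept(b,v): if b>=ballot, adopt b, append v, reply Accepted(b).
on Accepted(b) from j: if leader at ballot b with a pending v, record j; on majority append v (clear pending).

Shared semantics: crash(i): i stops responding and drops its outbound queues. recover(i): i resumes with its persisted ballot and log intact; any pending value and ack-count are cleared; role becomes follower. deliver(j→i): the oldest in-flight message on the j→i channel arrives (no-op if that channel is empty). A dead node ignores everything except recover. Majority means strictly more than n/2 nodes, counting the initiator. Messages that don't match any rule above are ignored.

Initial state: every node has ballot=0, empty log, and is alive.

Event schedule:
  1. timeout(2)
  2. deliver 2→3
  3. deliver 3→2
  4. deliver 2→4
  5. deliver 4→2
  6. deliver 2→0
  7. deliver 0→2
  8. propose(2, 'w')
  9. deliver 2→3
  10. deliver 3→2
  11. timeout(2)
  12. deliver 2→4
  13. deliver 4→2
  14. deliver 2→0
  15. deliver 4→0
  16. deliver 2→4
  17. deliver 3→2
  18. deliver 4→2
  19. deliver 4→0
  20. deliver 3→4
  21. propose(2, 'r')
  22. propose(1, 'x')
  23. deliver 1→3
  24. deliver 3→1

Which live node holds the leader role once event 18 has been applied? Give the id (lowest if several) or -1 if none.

step 1 timeout(2): 2={cand,b=7,log=-}
step 2 deliver 2→3: 3={foll,b=7,log=-}
step 3 deliver 3→2: —
step 4 deliver 2→4: 4={foll,b=7,log=-}
step 5 deliver 4→2: 2={lead,b=7,log=-}
step 6 deliver 2→0: 0={foll,b=7,log=-}
step 7 deliver 0→2: —
step 8 propose(2,'w'): —
step 9 deliver 2→3: 3={foll,b=7,log=w}
step 10 deliver 3→2: —
step 11 timeout(2): 2={cand,b=12,log=-}
step 12 deliver 2→4: 4={foll,b=7,log=w}
step 13 deliver 4→2: —
step 14 deliver 2→0: 0={foll,b=7,log=w}
step 15 deliver 4→0: —
step 16 deliver 2→4: 4={foll,b=12,log=w}
step 17 deliver 3→2: —
step 18 deliver 4→2: —

-1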